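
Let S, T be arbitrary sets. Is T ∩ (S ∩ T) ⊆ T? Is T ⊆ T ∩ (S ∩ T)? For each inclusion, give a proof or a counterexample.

The sets are not equal: only the forward inclusion holds.

(⊆) Let x ∈ T ∩ (S ∩ T). Then x ∈ S ∩ T, from which x ∈ T.

(⊇) This inclusion fails. Take S = ∅, T = {1}; then 1 ∈ T but 1 ∉ T ∩ (S ∩ T).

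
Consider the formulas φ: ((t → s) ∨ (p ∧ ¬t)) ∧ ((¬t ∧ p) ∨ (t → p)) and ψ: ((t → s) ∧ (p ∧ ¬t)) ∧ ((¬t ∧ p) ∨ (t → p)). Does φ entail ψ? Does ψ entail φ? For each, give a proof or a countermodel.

Only the reverse direction holds.

Forward direction. This fails. Under s = F, t = F, p = F, the left side is true but the right side is false.

Converse. Assume the antecedent. If s is true, the antecedent forces (s = T, t = F, p = T), and the consequent holds there. If s is false, the antecedent forces (s = F, t = F, p = T), and the consequent holds there. Either way the consequent holds.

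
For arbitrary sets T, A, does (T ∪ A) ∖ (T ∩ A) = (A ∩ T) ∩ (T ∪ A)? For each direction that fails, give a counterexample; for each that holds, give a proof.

(⊆) This inclusion fails. Take T = {1}, A = ∅; then 1 ∈ (T ∪ A) ∖ (T ∩ A) but 1 ∉ (A ∩ T) ∩ (T ∪ A).

(⊇) This inclusion fails. Take T = {1}, A = {1}; then 1 ∈ (A ∩ T) ∩ (T ∪ A) but 1 ∉ (T ∪ A) ∖ (T ∩ A).

Neither inclusion holds.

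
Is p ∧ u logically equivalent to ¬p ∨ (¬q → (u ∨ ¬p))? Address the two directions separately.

Only the forward direction holds.

(⟹) Assume the antecedent. If p is true, the antecedent forces (p = T, u = T, q = F) or (p = T, u = T, q = T), and ¬p ∨ (¬q → (u ∨ ¬p)) holds there. If p is false, the antecedent cannot hold. Either way ¬p ∨ (¬q → (u ∨ ¬p)) holds.

(⟸) This fails. Under p = F, u = F, q = F, the left side is false but the right side is true.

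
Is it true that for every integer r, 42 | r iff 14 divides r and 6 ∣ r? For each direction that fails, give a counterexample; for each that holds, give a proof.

Both directions hold.

(⇒) If 42 ∣ r, write r = 42q. Since 42 = 3·14, r = 14·(3q), so 14 ∣ r; and since 42 = 7·6, r = 6·(7q), so 6 ∣ r.

(⇐) Suppose 14 ∣ r and 6 ∣ r. Any common multiple of 14 and 6 is a multiple of their lcm; here lcm(14, 6) = 14·6/gcd(14, 6) = 84/2 = 42, so 42 ∣ r.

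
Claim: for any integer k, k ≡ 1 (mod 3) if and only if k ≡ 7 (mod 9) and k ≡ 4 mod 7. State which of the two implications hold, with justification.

Forward direction. This fails: k = 1 gives 1 ≡ 1 (mod 3) but 1 ≡ 1 (mod 9), so the conjunction on the right does not hold.

Converse. If k ≡ 7 (mod 9) and k ≡ 4 (mod 7), then by the Chinese remainder theorem k ≡ 25 (mod 63). Since 25 ≡ 1 (mod 3) and 3 ∣ 63, we get k ≡ 1 (mod 3).

The forward direction fails; the converse holds.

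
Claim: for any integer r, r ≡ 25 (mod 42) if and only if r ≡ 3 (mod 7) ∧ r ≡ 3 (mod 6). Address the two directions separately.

Forward direction. This fails: r = 25 gives 25 ≡ 25 (mod 42) but 25 ≡ 4 (mod 7), so the conjunction on the right does not hold.

Converse. This fails: r = 3 satisfies both congruences on the right (3 ≡ 3 mod 7 and 3 ≡ 3 mod 6) yet 3 ≡ 3 (mod 42), not 25.

Both directions fail.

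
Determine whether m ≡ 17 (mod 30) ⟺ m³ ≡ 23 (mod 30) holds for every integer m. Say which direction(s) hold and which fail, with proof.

Both implications hold.

Forward direction. Suppose m ≡ 17 (mod 30). Write m = 30j + 17. Then (30j + 17)³ = 27000j³ + 45900j² + 26010j + 4913 = 30(900j³ + 1530j² + 867j + 163) + 23, so m³ ≡ 23 (mod 30).

Converse. Suppose m³ ≡ 23 (mod 30). The only residue r in {0, …, 29} with r³ ≡ 23 (mod 30) is r = 17, so m ≡ 17 (mod 30).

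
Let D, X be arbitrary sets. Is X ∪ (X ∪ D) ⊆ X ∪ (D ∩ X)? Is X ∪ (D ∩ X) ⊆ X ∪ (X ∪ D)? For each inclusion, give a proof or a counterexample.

The sets are not equal: only the reverse inclusion holds.

Forward inclusion. This inclusion fails. Take D = {1}, X = ∅; then 1 ∈ X ∪ (X ∪ D) but 1 ∉ X ∪ (D ∩ X).

Reverse inclusion. Let x ∈ X ∪ (D ∩ X). Then either x ∈ X and x ∉ D; or x ∈ D ∩ X. In each case x ∈ X ∪ (X ∪ D), so X ∪ (D ∩ X) ⊆ X ∪ (X ∪ D).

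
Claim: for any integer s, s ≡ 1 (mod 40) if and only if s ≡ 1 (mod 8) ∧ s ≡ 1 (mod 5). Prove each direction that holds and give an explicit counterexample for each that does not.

Both directions hold.

(⟹) Suppose s ≡ 1 (mod 40); write s = 40j + 1. Since 8 ∣ 40, reducing mod 8 gives s ≡ 1 (mod 8); since 5 ∣ 40, reducing mod 5 gives s ≡ 1 (mod 5).

(⟸) Conversely, if s ≡ 1 (mod 8) and s ≡ 1 (mod 5), then by the Chinese remainder theorem s ≡ 1 (mod 40). This is exactly s ≡ 1 (mod 40).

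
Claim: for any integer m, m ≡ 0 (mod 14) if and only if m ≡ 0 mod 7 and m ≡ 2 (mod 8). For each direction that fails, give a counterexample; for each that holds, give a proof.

The forward direction fails; the converse holds.

[⇒] This fails: m = 0 gives 0 ≡ 0 (mod 14) but 0 ≡ 0 (mod 8), so the conjunction on the right does not hold.

[⇐] Conversely, if m ≡ 0 (mod 7) and m ≡ 2 (mod 8), then by the Chinese remainder theorem m ≡ 42 (mod 56). Since 42 ≡ 0 (mod 14) and 14 ∣ 56, we get m ≡ 0 (mod 14).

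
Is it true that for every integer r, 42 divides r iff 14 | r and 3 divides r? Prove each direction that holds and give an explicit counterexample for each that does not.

(⇒) If 42 ∣ r, write r = 42q. Since 42 = 3·14, r = 14·(3q), so 14 ∣ r; and since 42 = 14·3, r = 3·(14q), so 3 ∣ r.

(⇐) Suppose 14 ∣ r and 3 ∣ r. Any common multiple of 14 and 3 is a multiple of their lcm; here gcd(14, 3) = 1, so lcm(14, 3) = 14·3 = 42, so 42 ∣ r.

The biconditional holds.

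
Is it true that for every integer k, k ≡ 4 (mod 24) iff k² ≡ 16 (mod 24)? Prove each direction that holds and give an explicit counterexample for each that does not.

Only the forward direction holds.

(⟹) Suppose k ≡ 4 (mod 24). Write k = 24j + 4. Then (24j + 4)² = 576j² + 192j + 16 = 24(24j² + 8j) + 16, so k² ≡ 16 (mod 24).

(⟸) This fails: take k = 8. Then 8² = 64 ≡ 16 (mod 24), yet 8 ≡ 8 (mod 24), not 4.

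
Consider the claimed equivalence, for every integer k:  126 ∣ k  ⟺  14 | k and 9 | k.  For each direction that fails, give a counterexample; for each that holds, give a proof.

Both implications hold.

[⇒] If 126 ∣ k, write k = 126q. Since 126 = 9·14, k = 14·(9q), so 14 ∣ k; and since 126 = 14·9, k = 9·(14q), so 9 ∣ k.

[⇐] Suppose 14 ∣ k and 9 ∣ k. Any common multiple of 14 and 9 is a multiple of their lcm; here gcd(14, 9) = 1, so lcm(14, 9) = 14·9 = 126, so 126 ∣ k.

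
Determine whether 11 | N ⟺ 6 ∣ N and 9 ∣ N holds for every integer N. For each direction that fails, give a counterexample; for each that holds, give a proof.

Forward direction. This fails: take N = 11. Certainly 11 ∣ 11, but 6 ∤ 11.

Converse. This fails: take N = 18. Both 6 ∣ 18 and 9 ∣ 18, yet 18 is not a multiple of 11 (since 18 = 1·11 + 7), so 11 ∤ 18.

(⇒) fails and (⇐) fails.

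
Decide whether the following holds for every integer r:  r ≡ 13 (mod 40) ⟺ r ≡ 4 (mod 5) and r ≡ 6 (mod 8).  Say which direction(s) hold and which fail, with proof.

(⟹) This fails: r = 13 gives 13 ≡ 13 (mod 40) but 13 ≡ 3 (mod 5), so the conjunction on the right does not hold.

(⟸) This fails: r = 14 satisfies both congruences on the right (14 ≡ 4 mod 5 and 14 ≡ 6 mod 8) yet 14 ≡ 14 (mod 40), not 13.

Neither direction holds.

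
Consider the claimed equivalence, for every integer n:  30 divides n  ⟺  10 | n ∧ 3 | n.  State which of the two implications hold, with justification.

(⟹) If 30 ∣ n, write n = 30q. Since 30 = 3·10, n = 10·(3q), so 10 ∣ n; and since 30 = 10·3, n = 3·(10q), so 3 ∣ n.

(⟸) Suppose 10 ∣ n and 3 ∣ n. Any common multiple of 10 and 3 is a multiple of their lcm; here gcd(10, 3) = 1, so lcm(10, 3) = 10·3 = 30, so 30 ∣ n.

Both implications hold.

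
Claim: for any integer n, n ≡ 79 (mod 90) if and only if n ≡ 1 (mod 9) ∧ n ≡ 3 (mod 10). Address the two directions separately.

Both directions fail.

[⇒] This fails: n = 79 gives 79 ≡ 79 (mod 90) but 79 ≡ 7 (mod 9), so the conjunction on the right does not hold.

[⇐] This fails: n = 73 satisfies both congruences on the right (73 ≡ 1 mod 9 and 73 ≡ 3 mod 10) yet 73 ≡ 73 (mod 90), not 79.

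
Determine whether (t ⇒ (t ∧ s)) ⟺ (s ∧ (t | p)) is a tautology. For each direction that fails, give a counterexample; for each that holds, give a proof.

Not equivalent: only (⇐) holds.

Forward direction. This fails. Under s = F, p = F, t = F, the left side is true but the right side is false.

Converse. Assume the antecedent. If s is true, t ⇒ (t ∧ s) reduces to true regardless of the other variables. If s is false, the antecedent cannot hold. Either way t ⇒ (t ∧ s) holds.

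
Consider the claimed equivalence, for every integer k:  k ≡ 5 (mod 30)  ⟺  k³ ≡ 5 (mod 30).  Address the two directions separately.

(→) Suppose k ≡ 5 (mod 30). Write k = 30j + 5. Then (30j + 5)³ = 27000j³ + 13500j² + 2250j + 125 = 30(900j³ + 450j² + 75j + 4) + 5, so k³ ≡ 5 (mod 30).

(←) Conversely, suppose k³ ≡ 5 (mod 30). The only residue r in {0, …, 29} with r³ ≡ 5 (mod 30) is r = 5, so k ≡ 5 (mod 30).

The biconditional holds.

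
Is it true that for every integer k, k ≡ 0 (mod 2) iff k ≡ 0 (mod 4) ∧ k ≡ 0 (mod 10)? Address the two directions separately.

The forward direction fails; the converse holds.

Forward direction. This fails: k = 2 gives 2 ≡ 0 (mod 2) but 2 ≡ 2 (mod 4), so the conjunction on the right does not hold.

Converse. If k ≡ 0 (mod 4) and k ≡ 0 (mod 10), then by the Chinese remainder theorem k ≡ 0 (mod 20). Since 0 ≡ 0 (mod 2) and 2 ∣ 20, we get k ≡ 0 (mod 2).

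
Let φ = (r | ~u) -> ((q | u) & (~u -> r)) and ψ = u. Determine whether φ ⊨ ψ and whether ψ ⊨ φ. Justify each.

(⟹) This fails. Under r = T, u = F, q = T, the left side is true but the right side is false.

(⟸) Assume the antecedent. If r is true, the antecedent forces (r = T, u = T, q = F) or (r = T, u = T, q = T), and the consequent holds there. If r is false, the antecedent forces (r = F, u = T, q = F) or (r = F, u = T, q = T), and the consequent holds there. Either way the consequent holds.

Not equivalent: only (⇐) holds.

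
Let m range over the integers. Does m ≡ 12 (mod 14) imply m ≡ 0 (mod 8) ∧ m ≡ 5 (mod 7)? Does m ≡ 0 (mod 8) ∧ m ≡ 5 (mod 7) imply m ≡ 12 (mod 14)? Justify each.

Not equivalent: only (⇐) holds.

(⟸) If m ≡ 0 (mod 8) and m ≡ 5 (mod 7), then by the Chinese remainder theorem m ≡ 40 (mod 56). Since 40 ≡ 12 (mod 14) and 14 ∣ 56, we get m ≡ 12 (mod 14).

(⟹) This fails: m = 26 gives 26 ≡ 12 (mod 14) but 26 ≡ 2 (mod 8), so the conjunction on the right does not hold.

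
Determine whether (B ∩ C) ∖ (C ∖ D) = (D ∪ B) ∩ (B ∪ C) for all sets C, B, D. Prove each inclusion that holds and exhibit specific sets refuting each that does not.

Only the forward inclusion holds.

(⊆) Let x ∈ (B ∩ C) ∖ (C ∖ D). Then x ∈ C ∩ B ∩ D, from which x ∈ (D ∪ B) ∩ (B ∪ C).

(⊇) This inclusion fails. Take C = ∅, B = {1}, D = ∅; then 1 ∈ (D ∪ B) ∩ (B ∪ C) but 1 ∉ (B ∩ C) ∖ (C ∖ D).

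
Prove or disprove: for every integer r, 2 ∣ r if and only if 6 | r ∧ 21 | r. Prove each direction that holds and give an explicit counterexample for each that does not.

(→) This fails: take r = 2. Certainly 2 ∣ 2, but 6 ∤ 2.

(←) Suppose 6 ∣ r and 21 ∣ r. Any common multiple of 6 and 21 is a multiple of their lcm; here lcm(6, 21) = 6·21/gcd(6, 21) = 126/3 = 42, so 42 ∣ r. Since 2 ∣ 42, it follows that 2 ∣ r.

(⇒) fails; (⇐) holds.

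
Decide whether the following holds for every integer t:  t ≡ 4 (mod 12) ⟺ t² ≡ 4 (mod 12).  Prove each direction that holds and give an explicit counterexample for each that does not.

(⟹) Suppose t ≡ 4 (mod 12). Write t = 12j + 4. Then (12j + 4)² = 144j² + 96j + 16 = 12(12j² + 8j + 1) + 4, so t² ≡ 4 (mod 12).

(⟸) This fails: take t = 2. Then 2² = 4 ≡ 4 (mod 12), yet 2 ≡ 2 (mod 12), not 4.

The forward direction holds; the converse fails.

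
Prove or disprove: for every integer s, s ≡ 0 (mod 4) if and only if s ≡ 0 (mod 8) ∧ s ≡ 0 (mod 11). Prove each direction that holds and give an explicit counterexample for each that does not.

(⇒) This fails: s = 4 gives 4 ≡ 0 (mod 4) but 4 ≡ 4 (mod 8), so the conjunction on the right does not hold.

(⇐) Conversely, if s ≡ 0 (mod 8) and s ≡ 0 (mod 11), then by the Chinese remainder theorem s ≡ 0 (mod 88). Since 0 ≡ 0 (mod 4) and 4 ∣ 88, we get s ≡ 0 (mod 4).

(⇒) fails; (⇐) holds.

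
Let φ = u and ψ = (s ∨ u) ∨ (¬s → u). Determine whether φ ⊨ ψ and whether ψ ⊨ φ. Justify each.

The forward direction holds; the converse fails.

Forward direction. Assume the antecedent. If s is true, (s ∨ u) ∨ (¬s → u) reduces to true regardless of the other variables. If s is false, the antecedent forces (s = F, u = T), and (s ∨ u) ∨ (¬s → u) holds there. Either way (s ∨ u) ∨ (¬s → u) holds.

Converse. This fails. Under s = T, u = F, the left side is false but the right side is true.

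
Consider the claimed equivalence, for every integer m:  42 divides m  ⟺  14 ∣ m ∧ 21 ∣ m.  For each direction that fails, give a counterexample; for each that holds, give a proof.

Both implications hold.

Forward direction. If 42 ∣ m, write m = 42q. Since 42 = 3·14, m = 14·(3q), so 14 ∣ m; and since 42 = 2·21, m = 21·(2q), so 21 ∣ m.

Converse. Suppose 14 ∣ m and 21 ∣ m. Any common multiple of 14 and 21 is a multiple of their lcm; here lcm(14, 21) = 14·21/gcd(14, 21) = 294/7 = 42, so 42 ∣ m.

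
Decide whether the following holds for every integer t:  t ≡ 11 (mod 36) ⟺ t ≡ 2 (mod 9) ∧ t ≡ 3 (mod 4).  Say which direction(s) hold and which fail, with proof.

The biconditional holds.

[⇐] If t ≡ 2 (mod 9) and t ≡ 3 (mod 4), then by the Chinese remainder theorem t ≡ 11 (mod 36). This is exactly t ≡ 11 (mod 36).

[⇒] Suppose t ≡ 11 (mod 36); write t = 36j + 11. Since 9 ∣ 36, reducing mod 9 gives t ≡ 11 ≡ 2 (mod 9); since 4 ∣ 36, reducing mod 4 gives t ≡ 11 ≡ 3 (mod 4).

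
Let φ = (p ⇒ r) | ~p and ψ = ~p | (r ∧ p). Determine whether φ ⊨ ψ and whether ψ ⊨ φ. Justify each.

The biconditional holds.

[⇐] Assume the antecedent. If r is true, (p ⇒ r) | ~p reduces to true regardless of the other variables. If r is false, the antecedent forces (r = F, p = F), and (p ⇒ r) | ~p holds there. Either way (p ⇒ r) | ~p holds.

[⇒] Assume the antecedent. If r is true, ~p | (r ∧ p) reduces to true regardless of the other variables. If r is false, the antecedent forces (r = F, p = F), and ~p | (r ∧ p) holds there. Either way ~p | (r ∧ p) holds.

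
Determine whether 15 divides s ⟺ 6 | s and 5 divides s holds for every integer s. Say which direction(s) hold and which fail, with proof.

(⟸) Suppose 6 ∣ s and 5 ∣ s. Any common multiple of 6 and 5 is a multiple of their lcm; here gcd(6, 5) = 1, so lcm(6, 5) = 6·5 = 30, so 30 ∣ s. Since 15 ∣ 30, it follows that 15 ∣ s.

(⟹) This fails: take s = 15. Certainly 15 ∣ 15, but 6 ∤ 15.

Only the converse holds.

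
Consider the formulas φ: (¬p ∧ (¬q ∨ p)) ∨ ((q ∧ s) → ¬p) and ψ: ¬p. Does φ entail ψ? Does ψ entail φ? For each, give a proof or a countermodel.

The forward direction fails; the converse holds.

Forward direction. This fails. Under q = F, p = T, s = F, the left side is true but the right side is false.

Converse. Assume the antecedent. If q is true, the antecedent forces (q = T, p = F, s = F) or (q = T, p = F, s = T), and the consequent holds there. If q is false, the consequent reduces to true regardless of the other variables. Either way the consequent holds.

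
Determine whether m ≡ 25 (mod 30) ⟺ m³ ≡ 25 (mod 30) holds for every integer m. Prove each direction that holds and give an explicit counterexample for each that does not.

The biconditional holds.

Forward direction. Suppose m ≡ 25 (mod 30). Write m = 30j + 25. Then (30j + 25)³ = 27000j³ + 67500j² + 56250j + 15625 = 30(900j³ + 2250j² + 1875j + 520) + 25, so m³ ≡ 25 (mod 30).

Converse. Suppose m³ ≡ 25 (mod 30). The only residue r in {0, …, 29} with r³ ≡ 25 (mod 30) is r = 25, so m ≡ 25 (mod 30).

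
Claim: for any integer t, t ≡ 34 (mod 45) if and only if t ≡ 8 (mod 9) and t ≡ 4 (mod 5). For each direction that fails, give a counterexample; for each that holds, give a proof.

(⟹) This fails: t = 34 gives 34 ≡ 34 (mod 45) but 34 ≡ 7 (mod 9), so the conjunction on the right does not hold.

(⟸) This fails: t = 44 satisfies both congruences on the right (44 ≡ 8 mod 9 and 44 ≡ 4 mod 5) yet 44 ≡ 44 (mod 45), not 34.

(⇒) fails and (⇐) fails.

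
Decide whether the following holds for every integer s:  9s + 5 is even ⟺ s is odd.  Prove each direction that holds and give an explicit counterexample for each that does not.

Both directions hold; the statement is true.

(⟸) Suppose s is odd; write s = 2j + 1. Then 9s + 5 = 9·(2j + 1) + 5 = 2·9j + 14, which is even.

(⟹) Suppose 9s + 5 is even. Since 9 is odd, 9s and s have the same parity, so 9s + 5 ≡ s + 5 (mod 2). As 5 is odd, 9s + 5 is even exactly when s is odd. Thus s is odd.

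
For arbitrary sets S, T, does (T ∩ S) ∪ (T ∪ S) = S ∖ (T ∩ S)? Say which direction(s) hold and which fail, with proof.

Only the reverse inclusion holds.

Forward inclusion. This inclusion fails. Take S = ∅, T = {1}; then 1 ∈ (T ∩ S) ∪ (T ∪ S) but 1 ∉ S ∖ (T ∩ S).

Reverse inclusion. Let x ∈ S ∖ (T ∩ S). Then x ∈ S and x ∉ T, from which x ∈ (T ∩ S) ∪ (T ∪ S).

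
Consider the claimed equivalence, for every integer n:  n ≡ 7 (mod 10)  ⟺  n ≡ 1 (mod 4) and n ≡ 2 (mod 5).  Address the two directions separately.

Only the reverse direction holds.

(⟹) This fails: n = 7 gives 7 ≡ 7 (mod 10) but 7 ≡ 3 (mod 4), so the conjunction on the right does not hold.

(⟸) Conversely, if n ≡ 1 (mod 4) and n ≡ 2 (mod 5), then by the Chinese remainder theorem n ≡ 17 (mod 20). Since 17 ≡ 7 (mod 10) and 10 ∣ 20, we get n ≡ 7 (mod 10).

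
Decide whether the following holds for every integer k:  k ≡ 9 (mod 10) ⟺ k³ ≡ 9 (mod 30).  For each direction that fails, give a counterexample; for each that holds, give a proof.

Only the reverse direction holds.

(→) This fails: take k = 19. Then 19 ≡ 9 (mod 10), but 19³ = 6859 ≡ 19 (mod 30), not 9.

(←) Conversely, the residues r modulo 30 with r³ ≡ 9 (mod 30) are exactly {9}, and each is ≡ 9 (mod 10).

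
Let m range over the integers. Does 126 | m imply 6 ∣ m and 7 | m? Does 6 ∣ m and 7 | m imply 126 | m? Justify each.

Not equivalent: only (⇒) holds.

(←) This fails: take m = 42. Both 6 ∣ 42 and 7 ∣ 42, yet 42 is not a multiple of 126 (since 42 = 0·126 + 42), so 126 ∤ 42.

(→) If 126 ∣ m, write m = 126q. Since 126 = 21·6, m = 6·(21q), so 6 ∣ m; and since 126 = 18·7, m = 7·(18q), so 7 ∣ m.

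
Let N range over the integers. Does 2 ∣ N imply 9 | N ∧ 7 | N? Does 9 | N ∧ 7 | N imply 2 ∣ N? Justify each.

[⇒] This fails: take N = 2. Certainly 2 ∣ 2, but 9 ∤ 2.

[⇐] This fails: take N = 63. Both 9 ∣ 63 and 7 ∣ 63, yet 63 is not a multiple of 2 (since 63 = 31·2 + 1), so 2 ∤ 63.

Neither implication holds.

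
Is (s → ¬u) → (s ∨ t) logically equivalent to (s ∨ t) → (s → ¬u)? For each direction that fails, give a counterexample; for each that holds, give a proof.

[⇒] This fails. Under t = F, s = T, u = T, the left side is true but the right side is false.

[⇐] This fails. Under t = F, s = F, u = F, the left side is false but the right side is true.

Neither implication holds.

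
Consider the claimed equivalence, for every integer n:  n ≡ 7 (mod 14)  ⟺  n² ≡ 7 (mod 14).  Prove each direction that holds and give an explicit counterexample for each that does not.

Both implications hold.

(→) Suppose n ≡ 7 (mod 14). Write n = 14j + 7. Then (14j + 7)² = 196j² + 196j + 49 = 14(14j² + 14j + 3) + 7, so n² ≡ 7 (mod 14).

(←) Conversely, suppose n² ≡ 7 (mod 14). The only residue r in {0, …, 13} with r² ≡ 7 (mod 14) is r = 7, so n ≡ 7 (mod 14).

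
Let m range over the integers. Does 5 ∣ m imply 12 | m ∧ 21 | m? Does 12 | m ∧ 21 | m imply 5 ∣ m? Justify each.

(→) This fails: take m = 5. Certainly 5 ∣ 5, but 12 ∤ 5.

(←) This fails: take m = 84. Both 12 ∣ 84 and 21 ∣ 84, yet 84 is not a multiple of 5 (since 84 = 16·5 + 4), so 5 ∤ 84.

(⇒) fails and (⇐) fails.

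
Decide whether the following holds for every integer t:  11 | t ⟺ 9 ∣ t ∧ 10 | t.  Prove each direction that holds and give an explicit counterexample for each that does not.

Both directions fail.

(⇒) This fails: take t = 11. Certainly 11 ∣ 11, but 9 ∤ 11.

(⇐) This fails: take t = 90. Both 9 ∣ 90 and 10 ∣ 90, yet 90 is not a multiple of 11 (since 90 = 8·11 + 2), so 11 ∤ 90.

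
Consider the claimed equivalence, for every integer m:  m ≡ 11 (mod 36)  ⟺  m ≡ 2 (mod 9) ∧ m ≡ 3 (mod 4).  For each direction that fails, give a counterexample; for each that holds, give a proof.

[⇒] Suppose m ≡ 11 (mod 36); write m = 36j + 11. Since 9 ∣ 36, reducing mod 9 gives m ≡ 11 ≡ 2 (mod 9); since 4 ∣ 36, reducing mod 4 gives m ≡ 11 ≡ 3 (mod 4).

[⇐] Conversely, if m ≡ 2 (mod 9) and m ≡ 3 (mod 4), then by the Chinese remainder theorem m ≡ 11 (mod 36). This is exactly m ≡ 11 (mod 36).

Equivalent; both directions hold.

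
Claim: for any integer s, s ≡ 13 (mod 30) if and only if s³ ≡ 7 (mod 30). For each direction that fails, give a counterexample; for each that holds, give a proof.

Equivalent; both directions hold.

[⇒] Suppose s ≡ 13 (mod 30). Write s = 30j + 13. Then (30j + 13)³ = 27000j³ + 35100j² + 15210j + 2197 = 30(900j³ + 1170j² + 507j + 73) + 7, so s³ ≡ 7 (mod 30).

[⇐] Conversely, suppose s³ ≡ 7 (mod 30). The only residue r in {0, …, 29} with r³ ≡ 7 (mod 30) is r = 13, so s ≡ 13 (mod 30).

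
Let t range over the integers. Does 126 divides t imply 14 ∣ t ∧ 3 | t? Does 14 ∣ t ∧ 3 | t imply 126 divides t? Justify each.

Only the forward implication holds.

(⇒) If 126 ∣ t, write t = 126q. Since 126 = 9·14, t = 14·(9q), so 14 ∣ t; and since 126 = 42·3, t = 3·(42q), so 3 ∣ t.

(⇐) This fails: take t = 42. Both 14 ∣ 42 and 3 ∣ 42, yet 42 is not a multiple of 126 (since 42 = 0·126 + 42), so 126 ∤ 42.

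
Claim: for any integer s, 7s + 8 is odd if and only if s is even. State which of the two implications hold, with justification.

Neither direction holds.

(→) This fails: s = 7 gives 7s + 8 = 57, which is odd, but 7 is odd, not even.

(←) This also fails: s = 0 is even, but 7s + 8 = 8 is even, not odd.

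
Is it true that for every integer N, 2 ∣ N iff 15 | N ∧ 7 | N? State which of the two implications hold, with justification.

Both directions fail.

(→) This fails: take N = 2. Certainly 2 ∣ 2, but 15 ∤ 2.

(←) This fails: take N = 105. Both 15 ∣ 105 and 7 ∣ 105, yet 105 is not a multiple of 2 (since 105 = 52·2 + 1), so 2 ∤ 105.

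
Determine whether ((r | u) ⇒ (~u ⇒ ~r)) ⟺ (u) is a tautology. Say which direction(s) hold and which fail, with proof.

Only the reverse direction holds.

Forward direction. This fails. Under r = F, u = F, the left side is true but the right side is false.

Converse. Assume the antecedent. If r is true, the antecedent forces (r = T, u = T), and (r | u) ⇒ (~u ⇒ ~r) holds there. If r is false, (r | u) ⇒ (~u ⇒ ~r) reduces to true regardless of the other variables. Either way (r | u) ⇒ (~u ⇒ ~r) holds.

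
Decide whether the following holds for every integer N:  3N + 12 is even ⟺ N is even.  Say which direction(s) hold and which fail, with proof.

[⇒] Suppose 3N + 12 is even. Since 3 is odd, 3N and N have the same parity, so 3N + 12 ≡ N + 12 (mod 2). As 12 is even, 3N + 12 is even exactly when N is even. Thus N is even.

[⇐] Conversely, suppose N is even; write N = 2j. Then 3N + 12 = 3·(2j) + 12 = 2·3j + 12, which is even.

Both implications hold.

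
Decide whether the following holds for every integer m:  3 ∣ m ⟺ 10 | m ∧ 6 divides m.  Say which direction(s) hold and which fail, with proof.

Only the converse holds.

(⟸) Suppose 10 ∣ m and 6 ∣ m. Any common multiple of 10 and 6 is a multiple of their lcm; here lcm(10, 6) = 10·6/gcd(10, 6) = 60/2 = 30, so 30 ∣ m. Since 3 ∣ 30, it follows that 3 ∣ m.

(⟹) This fails: take m = 3. Certainly 3 ∣ 3, but 10 ∤ 3.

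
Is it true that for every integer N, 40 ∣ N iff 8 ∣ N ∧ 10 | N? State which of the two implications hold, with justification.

Converse. Suppose 8 ∣ N and 10 ∣ N. Any common multiple of 8 and 10 is a multiple of their lcm; here lcm(8, 10) = 8·10/gcd(8, 10) = 80/2 = 40, so 40 ∣ N.

Forward direction. If 40 ∣ N, write N = 40q. Since 40 = 5·8, N = 8·(5q), so 8 ∣ N; and since 40 = 4·10, N = 10·(4q), so 10 ∣ N.

Both directions hold.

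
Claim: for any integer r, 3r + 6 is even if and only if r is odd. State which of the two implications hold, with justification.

(⇒) This fails: r = 6 gives 3r + 6 = 24, which is even, but 6 is even, not odd.

(⇐) This also fails: r = 7 is odd, but 3r + 6 = 27 is odd, not even.

Both directions fail.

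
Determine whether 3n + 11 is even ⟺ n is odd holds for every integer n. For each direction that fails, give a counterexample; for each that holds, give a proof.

Forward direction. Suppose 3n + 11 is even. Since 3 is odd, 3n and n have the same parity, so 3n + 11 ≡ n + 11 (mod 2). As 11 is odd, 3n + 11 is even exactly when n is odd. Thus n is odd.

Converse. Suppose n is odd; write n = 2j + 1. Then 3n + 11 = 3·(2j + 1) + 11 = 2·3j + 14, which is even.

Both directions hold; the statement is true.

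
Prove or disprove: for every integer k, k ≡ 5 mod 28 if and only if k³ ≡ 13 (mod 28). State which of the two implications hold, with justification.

The forward direction holds; the converse fails.

[⇒] Suppose k ≡ 5 mod 28. Write k = 28j + 5. Then (28j + 5)³ = 21952j³ + 11760j² + 2100j + 125 = 28(784j³ + 420j² + 75j + 4) + 13, so k³ ≡ 13 (mod 28).

[⇐] This fails: take k = 13. Then 13³ = 2197 ≡ 13 (mod 28), yet 13 ≡ 13 (mod 28), not 5.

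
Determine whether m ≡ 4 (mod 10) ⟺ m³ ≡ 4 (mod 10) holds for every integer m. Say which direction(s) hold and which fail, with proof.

Both implications hold.

(⇒) Suppose m ≡ 4 (mod 10). Write m = 10j + 4. Then (10j + 4)³ = 1000j³ + 1200j² + 480j + 64 = 10(100j³ + 120j² + 48j + 6) + 4, so m³ ≡ 4 (mod 10).

(⇐) Conversely, suppose m³ ≡ 4 (mod 10). The only residue r in {0, …, 9} with r³ ≡ 4 (mod 10) is r = 4, so m ≡ 4 (mod 10).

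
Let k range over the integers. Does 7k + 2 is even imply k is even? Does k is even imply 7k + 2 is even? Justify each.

(⟹) Suppose 7k + 2 is even. Since 7 is odd, 7k and k have the same parity, so 7k + 2 ≡ k + 2 (mod 2). As 2 is even, 7k + 2 is even exactly when k is even. Thus k is even.

(⟸) Conversely, suppose k is even; write k = 2j. Then 7k + 2 = 7·(2j) + 2 = 2·7j + 2, which is even.

Equivalent; both directions hold.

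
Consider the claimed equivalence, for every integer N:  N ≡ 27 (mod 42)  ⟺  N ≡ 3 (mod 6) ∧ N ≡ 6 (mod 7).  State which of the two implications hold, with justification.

[⇒] Suppose N ≡ 27 (mod 42); write N = 42j + 27. Since 6 ∣ 42, reducing mod 6 gives N ≡ 27 ≡ 3 (mod 6); since 7 ∣ 42, reducing mod 7 gives N ≡ 27 ≡ 6 (mod 7).

[⇐] Conversely, if N ≡ 3 (mod 6) and N ≡ 6 (mod 7), then by the Chinese remainder theorem N ≡ 27 (mod 42). This is exactly N ≡ 27 (mod 42).

The biconditional holds.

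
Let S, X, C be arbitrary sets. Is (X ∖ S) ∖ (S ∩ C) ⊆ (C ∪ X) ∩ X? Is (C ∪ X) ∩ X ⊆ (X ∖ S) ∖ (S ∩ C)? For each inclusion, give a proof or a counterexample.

Forward inclusion. Let x ∈ (X ∖ S) ∖ (S ∩ C). Then either x ∈ X and x ∉ S, C; or x ∈ X ∩ C and x ∉ S. In each case x ∈ (C ∪ X) ∩ X, so (X ∖ S) ∖ (S ∩ C) ⊆ (C ∪ X) ∩ X.

Reverse inclusion. This inclusion fails. Take S = {1}, X = {1}, C = ∅; then 1 ∈ (C ∪ X) ∩ X but 1 ∉ (X ∖ S) ∖ (S ∩ C).

(⊆) holds; (⊇) fails.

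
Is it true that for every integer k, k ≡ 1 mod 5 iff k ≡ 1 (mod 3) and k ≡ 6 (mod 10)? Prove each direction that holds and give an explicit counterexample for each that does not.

Only the converse holds.

(⟹) This fails: k = 1 gives 1 ≡ 1 (mod 5) but 1 ≡ 1 (mod 10), so the conjunction on the right does not hold.

(⟸) Conversely, if k ≡ 1 (mod 3) and k ≡ 6 (mod 10), then by the Chinese remainder theorem k ≡ 16 (mod 30). Since 16 ≡ 1 (mod 5) and 5 ∣ 30, we get k ≡ 1 (mod 5).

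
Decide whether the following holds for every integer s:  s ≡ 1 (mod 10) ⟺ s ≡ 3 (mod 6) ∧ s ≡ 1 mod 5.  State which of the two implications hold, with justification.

(⇒) This fails: s = 1 gives 1 ≡ 1 (mod 10) but 1 ≡ 1 (mod 6), so the conjunction on the right does not hold.

(⇐) Conversely, if s ≡ 3 (mod 6) and s ≡ 1 (mod 5), then by the Chinese remainder theorem s ≡ 21 (mod 30). Since 21 ≡ 1 (mod 10) and 10 ∣ 30, we get s ≡ 1 (mod 10).

Only the reverse direction holds.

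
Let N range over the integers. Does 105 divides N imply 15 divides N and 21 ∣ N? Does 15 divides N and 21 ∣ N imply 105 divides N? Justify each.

Both implications hold.

Converse. Suppose 15 ∣ N and 21 ∣ N. Any common multiple of 15 and 21 is a multiple of their lcm; here lcm(15, 21) = 15·21/gcd(15, 21) = 315/3 = 105, so 105 ∣ N.

Forward direction. If 105 ∣ N, write N = 105q. Since 105 = 7·15, N = 15·(7q), so 15 ∣ N; and since 105 = 5·21, N = 21·(5q), so 21 ∣ N.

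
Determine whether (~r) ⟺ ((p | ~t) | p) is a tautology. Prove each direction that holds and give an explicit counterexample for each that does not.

(⇒) fails and (⇐) fails.

(⟹) This fails. Under t = T, r = F, p = F, the left side is true but the right side is false.

(⟸) This fails. Under t = F, r = T, p = F, the left side is false but the right side is true.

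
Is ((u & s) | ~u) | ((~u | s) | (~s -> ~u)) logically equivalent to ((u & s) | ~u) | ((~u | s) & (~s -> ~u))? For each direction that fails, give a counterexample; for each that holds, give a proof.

(→) Assume the antecedent. If s is true, the consequent reduces to true regardless of the other variables. If s is false, the antecedent forces (s = F, u = F), and the consequent holds there. Either way the consequent holds.

(←) Assume the antecedent. If s is true, the consequent reduces to true regardless of the other variables. If s is false, the antecedent forces (s = F, u = F), and the consequent holds there. Either way the consequent holds.

Equivalent; both directions hold.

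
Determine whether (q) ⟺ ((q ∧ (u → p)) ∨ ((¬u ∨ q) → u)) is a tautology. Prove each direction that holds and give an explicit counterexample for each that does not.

(⟸) This fails. Under u = T, q = F, p = F, the left side is false but the right side is true.

(⟹) Assume the antecedent. If u is true, (q ∧ (u → p)) ∨ ((¬u ∨ q) → u) reduces to true regardless of the other variables. If u is false, the antecedent forces (u = F, q = T, p = F) or (u = F, q = T, p = T), and (q ∧ (u → p)) ∨ ((¬u ∨ q) → u) holds there. Either way (q ∧ (u → p)) ∨ ((¬u ∨ q) → u) holds.

Only the forward direction holds.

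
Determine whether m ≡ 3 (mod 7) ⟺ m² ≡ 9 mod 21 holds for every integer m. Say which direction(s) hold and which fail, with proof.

(⟹) This fails: take m = 10. Then 10 ≡ 3 (mod 7), but 10² = 100 ≡ 16 (mod 21), not 9.

(⟸) This fails: take m = 18. Then 18² = 324 ≡ 9 (mod 21), yet 18 ≡ 4 (mod 7), not 3.

Neither direction holds.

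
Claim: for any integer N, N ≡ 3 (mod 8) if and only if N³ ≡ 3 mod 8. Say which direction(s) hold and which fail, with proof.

(⟹) Suppose N ≡ 3 (mod 8). Write N = 8j + 3. Then (8j + 3)³ = 512j³ + 576j² + 216j + 27 = 8(64j³ + 72j² + 27j + 3) + 3, so N³ ≡ 3 (mod 8).

(⟸) For the converse, argue contrapositively. If N ≢ 3 (mod 8), then N is congruent to one of 0, 1, 2, 4, 5, 6, 7 modulo 8, and these give N³ ≡ 0, 1, 0, 0, 5, 0, 7 respectively — never 3.

Both directions hold.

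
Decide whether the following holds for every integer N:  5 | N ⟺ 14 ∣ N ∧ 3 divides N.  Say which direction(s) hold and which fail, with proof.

(⇒) fails and (⇐) fails.

(⟹) This fails: take N = 5. Certainly 5 ∣ 5, but 14 ∤ 5.

(⟸) This fails: take N = 42. Both 14 ∣ 42 and 3 ∣ 42, yet 42 is not a multiple of 5 (since 42 = 8·5 + 2), so 5 ∤ 42.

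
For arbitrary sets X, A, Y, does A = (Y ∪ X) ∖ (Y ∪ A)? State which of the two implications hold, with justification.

Forward inclusion. This inclusion fails. Take X = ∅, A = {1}, Y = ∅; then 1 ∈ A but 1 ∉ (Y ∪ X) ∖ (Y ∪ A).

Reverse inclusion. This inclusion fails. Take X = {1}, A = ∅, Y = ∅; then 1 ∈ (Y ∪ X) ∖ (Y ∪ A) but 1 ∉ A.

Both inclusions fail.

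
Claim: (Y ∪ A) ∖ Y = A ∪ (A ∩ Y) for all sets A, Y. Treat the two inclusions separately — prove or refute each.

(⊇) This inclusion fails. Take A = {1}, Y = {1}; then 1 ∈ A ∪ (A ∩ Y) but 1 ∉ (Y ∪ A) ∖ Y.

(⊆) Let x ∈ (Y ∪ A) ∖ Y. Then x ∈ A and x ∉ Y, from which x ∈ A ∪ (A ∩ Y).

The sets are not equal: only the forward inclusion holds.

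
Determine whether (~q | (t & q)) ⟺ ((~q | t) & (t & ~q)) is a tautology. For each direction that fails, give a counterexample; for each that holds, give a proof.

Only the converse holds.

(⇐) Assume the antecedent. If t is true, ~q | (t & q) reduces to true regardless of the other variables. If t is false, the antecedent cannot hold. Either way ~q | (t & q) holds.

(⇒) This fails. Under t = F, q = F, the left side is true but the right side is false.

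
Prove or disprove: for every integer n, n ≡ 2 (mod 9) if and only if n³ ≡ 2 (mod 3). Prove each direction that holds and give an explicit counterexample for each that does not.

(→) Suppose n ≡ 2 (mod 9). Then n³ ≡ 2³ = 8 (mod 9), and since 3 ∣ 9, also n³ ≡ 2 (mod 3).

(←) This fails: take n = 5. Then 5³ = 125 ≡ 2 (mod 3), yet 5 ≡ 5 (mod 9), not 2.

Only the forward implication holds.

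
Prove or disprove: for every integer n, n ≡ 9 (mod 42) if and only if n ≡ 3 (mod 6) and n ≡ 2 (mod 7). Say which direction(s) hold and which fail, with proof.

(⇐) If n ≡ 3 (mod 6) and n ≡ 2 (mod 7), then by the Chinese remainder theorem n ≡ 9 (mod 42). This is exactly n ≡ 9 (mod 42).

(⇒) Suppose n ≡ 9 (mod 42); write n = 42j + 9. Since 6 ∣ 42, reducing mod 6 gives n ≡ 9 ≡ 3 (mod 6); since 7 ∣ 42, reducing mod 7 gives n ≡ 9 ≡ 2 (mod 7).

Equivalent; both directions hold.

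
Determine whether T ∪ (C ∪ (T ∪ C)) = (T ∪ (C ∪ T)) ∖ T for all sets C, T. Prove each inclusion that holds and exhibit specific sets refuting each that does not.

(⊆) fails; (⊇) holds.

Forward inclusion. This inclusion fails. Take C = ∅, T = {1}; then 1 ∈ T ∪ (C ∪ (T ∪ C)) but 1 ∉ (T ∪ (C ∪ T)) ∖ T.

Reverse inclusion. Let x ∈ (T ∪ (C ∪ T)) ∖ T. Then x ∈ C and x ∉ T, from which x ∈ T ∪ (C ∪ (T ∪ C)).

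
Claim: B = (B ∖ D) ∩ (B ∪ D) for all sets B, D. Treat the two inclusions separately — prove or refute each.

Forward inclusion. This inclusion fails. Take B = {1}, D = {1}; then 1 ∈ B but 1 ∉ (B ∖ D) ∩ (B ∪ D).

Reverse inclusion. Let x ∈ (B ∖ D) ∩ (B ∪ D). Then x ∈ B and x ∉ D, from which x ∈ B.

The sets are not equal: only the reverse inclusion holds.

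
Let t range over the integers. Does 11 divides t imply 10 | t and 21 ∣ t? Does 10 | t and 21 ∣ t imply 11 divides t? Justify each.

(⟹) This fails: take t = 11. Certainly 11 ∣ 11, but 10 ∤ 11.

(⟸) This fails: take t = 210. Both 10 ∣ 210 and 21 ∣ 210, yet 210 is not a multiple of 11 (since 210 = 19·11 + 1), so 11 ∤ 210.

Neither implication holds.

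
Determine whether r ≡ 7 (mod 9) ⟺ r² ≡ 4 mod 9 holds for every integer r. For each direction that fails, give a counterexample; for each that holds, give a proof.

(⇒) Suppose r ≡ 7 (mod 9). Write r = 9j + 7. Then (9j + 7)² = 81j² + 126j + 49 = 9(9j² + 14j + 5) + 4, so r² ≡ 4 (mod 9).

(⇐) This fails: take r = 2. Then 2² = 4 ≡ 4 (mod 9), yet 2 ≡ 2 (mod 9), not 7.

Only the forward direction holds.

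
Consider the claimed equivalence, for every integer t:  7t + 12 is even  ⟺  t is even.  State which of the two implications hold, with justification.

Equivalent; both directions hold.

Converse. Suppose t is even; write t = 2j. Then 7t + 12 = 7·(2j) + 12 = 2·7j + 12, which is even.

Forward direction. Suppose 7t + 12 is even. Since 7 is odd, 7t and t have the same parity, so 7t + 12 ≡ t + 12 (mod 2). As 12 is even, 7t + 12 is even exactly when t is even. Thus t is even.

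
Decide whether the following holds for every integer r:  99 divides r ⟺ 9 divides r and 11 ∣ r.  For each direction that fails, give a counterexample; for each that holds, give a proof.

Both implications hold.

(→) If 99 ∣ r, write r = 99q. Since 99 = 11·9, r = 9·(11q), so 9 ∣ r; and since 99 = 9·11, r = 11·(9q), so 11 ∣ r.

(←) Suppose 9 ∣ r and 11 ∣ r. Any common multiple of 9 and 11 is a multiple of their lcm; here gcd(9, 11) = 1, so lcm(9, 11) = 9·11 = 99, so 99 ∣ r.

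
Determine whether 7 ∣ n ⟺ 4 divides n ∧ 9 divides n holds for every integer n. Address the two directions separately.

Forward direction. This fails: take n = 7. Certainly 7 ∣ 7, but 4 ∤ 7.

Converse. This fails: take n = 36. Both 4 ∣ 36 and 9 ∣ 36, yet 36 is not a multiple of 7 (since 36 = 5·7 + 1), so 7 ∤ 36.

Both directions fail.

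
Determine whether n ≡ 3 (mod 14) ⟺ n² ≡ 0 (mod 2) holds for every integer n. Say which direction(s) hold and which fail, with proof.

Neither direction holds.

Forward direction. This fails: take n = 3. Then 3 ≡ 3 (mod 14), but 3² = 9 ≡ 1 (mod 2), not 0.

Converse. This fails: take n = 0. Then 0² = 0 ≡ 0 (mod 2), yet 0 ≡ 0 (mod 14), not 3.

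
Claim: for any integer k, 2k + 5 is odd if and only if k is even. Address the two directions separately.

Only the reverse direction holds.

Forward direction. This fails: take k = 5. Then 2k + 5 = 15, which is odd, yet k = 5 is odd, not even.

Converse. Suppose k is even. Since 2 is even, 2k is even for every k, so 2k + 5 has the same parity as 5, which is odd. Hence 2k + 5 is odd.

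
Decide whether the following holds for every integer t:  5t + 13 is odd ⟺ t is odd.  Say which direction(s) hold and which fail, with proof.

Neither implication holds.

Forward direction. This fails: t = 6 gives 5t + 13 = 43, which is odd, but 6 is even, not odd.

Converse. This also fails: t = 5 is odd, but 5t + 13 = 38 is even, not odd.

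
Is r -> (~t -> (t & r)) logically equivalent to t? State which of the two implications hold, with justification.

(⟸) Assume the antecedent. If r is true, the antecedent forces (r = T, t = T), and r -> (~t -> (t & r)) holds there. If r is false, r -> (~t -> (t & r)) reduces to true regardless of the other variables. Either way r -> (~t -> (t & r)) holds.

(⟹) This fails. Under r = F, t = F, the left side is true but the right side is false.

(⇒) fails; (⇐) holds.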